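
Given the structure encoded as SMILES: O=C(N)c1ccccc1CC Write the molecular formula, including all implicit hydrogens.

Walk through each heavy atom and fill implicit hydrogens from standard valence (C 4, N 3, O 2, S 2, halogen 1); for lowercase aromatic atoms, an aromatic c carries 1 H when it has two neighbours and 0 H with three, and aromatic n carries 0 H:
  atom 1: O, bond orders sum to 2 (valence 2) → 0 H
  atom 2: C, bond orders sum to 4 (valence 4) → 0 H
  atom 3: N, bond orders sum to 1 (valence 3) → 2 H
  atom 4: aromatic c, 3 neighbours → 0 H
  atom 5: aromatic c, 2 neighbours → 1 H
  atom 6: aromatic c, 2 neighbours → 1 H
  atom 7: aromatic c, 2 neighbours → 1 H
  atom 8: aromatic c, 2 neighbours → 1 H
  atom 9: aromatic c, 3 neighbours → 0 H
  atom 10: C, bond orders sum to 2 (valence 4) → 2 H
  atom 11: C, bond orders sum to 1 (valence 4) → 3 H
Totals → C:9, H:11, N:1, O:1.
In Hill order: C9H11NO.

C9H11NO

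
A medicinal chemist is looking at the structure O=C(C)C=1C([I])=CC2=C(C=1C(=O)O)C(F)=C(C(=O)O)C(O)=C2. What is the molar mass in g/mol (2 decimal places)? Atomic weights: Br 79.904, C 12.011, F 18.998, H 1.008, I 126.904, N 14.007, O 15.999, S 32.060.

First, the molecular formula is C14H8FIO6 (counting implicit H from valence).
  C: 14 × 12.011 = 168.154
  F: 1 × 18.998 = 18.998
  H: 8 × 1.008 = 8.064
  I: 1 × 126.904 = 126.904
  O: 6 × 15.999 = 95.994
Sum: 14×12.011 + 1×18.998 + 8×1.008 + 1×126.904 + 6×15.999 = 418.114 → 418.11 g/mol.

418.11 g/mol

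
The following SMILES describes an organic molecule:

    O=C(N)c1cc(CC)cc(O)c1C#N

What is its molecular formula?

C10H10N2O2

Walk through each heavy atom and fill implicit hydrogens from standard valence (C 4, N 3, O 2, S 2, halogen 1); for lowercase aromatic atoms, an aromatic c carries 1 H when it has two neighbours and 0 H with three, and aromatic n carries 0 H:
  atom 1: O, bond orders sum to 2 (valence 2) → 0 H
  atom 2: C, bond orders sum to 4 (valence 4) → 0 H
  atom 3: N, bond orders sum to 1 (valence 3) → 2 H
  atom 4: aromatic c, 3 neighbours → 0 H
  atom 5: aromatic c, 2 neighbours → 1 H
  atom 6: aromatic c, 3 neighbours → 0 H
  atom 7: C, bond orders sum to 2 (valence 4) → 2 H
  atom 8: C, bond orders sum to 1 (valence 4) → 3 H
  atom 9: aromatic c, 2 neighbours → 1 H
  atom 10: aromatic c, 3 neighbours → 0 H
  atom 11: O, bond orders sum to 1 (valence 2) → 1 H
  atom 12: aromatic c, 3 neighbours → 0 H
  atom 13: C, bond orders sum to 4 (valence 4) → 0 H
  atom 14: N, bond orders sum to 3 (valence 3) → 0 H
Totals → C:10, H:10, N:2, O:2.
In Hill order: C10H10N2O2.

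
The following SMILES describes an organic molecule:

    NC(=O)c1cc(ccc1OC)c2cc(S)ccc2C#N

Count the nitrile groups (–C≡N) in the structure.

1

The nitrile motif appears at heavy-atom position 19 in the SMILES.
Other groups present: 1 amide, 1 ether, 1 thiol.
Nitrile count: 1.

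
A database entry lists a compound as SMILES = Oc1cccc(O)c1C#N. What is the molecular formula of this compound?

Walk through each heavy atom and fill implicit hydrogens from standard valence (C 4, N 3, O 2, S 2, halogen 1); for lowercase aromatic atoms, an aromatic c carries 1 H when it has two neighbours and 0 H with three, and aromatic n carries 0 H:
  atom 1: O, bond orders sum to 1 (valence 2) → 1 H
  atom 2: aromatic c, 3 neighbours → 0 H
  atom 3: aromatic c, 2 neighbours → 1 H
  atom 4: aromatic c, 2 neighbours → 1 H
  atom 5: aromatic c, 2 neighbours → 1 H
  atom 6: aromatic c, 3 neighbours → 0 H
  atom 7: O, bond orders sum to 1 (valence 2) → 1 H
  atom 8: aromatic c, 3 neighbours → 0 H
  atom 9: C, bond orders sum to 4 (valence 4) → 0 H
  atom 10: N, bond orders sum to 3 (valence 3) → 0 H
Totals → C:7, H:5, N:1, O:2.
In Hill order: C7H5NO2.

C7H5NO2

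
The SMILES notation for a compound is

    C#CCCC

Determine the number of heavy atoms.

Every atom symbol written in the SMILES (organic subset) is one heavy atom; implicit H are not written.
Heavy atoms by element → C:5.
Total: 5.

5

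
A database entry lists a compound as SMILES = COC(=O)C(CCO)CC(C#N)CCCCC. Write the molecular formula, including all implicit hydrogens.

Walk through each heavy atom and fill implicit hydrogens from standard valence (C 4, N 3, O 2, S 2, halogen 1):
  atom 1: C, bond orders sum to 1 (valence 4) → 3 H
  atom 2: O, bond orders sum to 2 (valence 2) → 0 H
  atom 3: C, bond orders sum to 4 (valence 4) → 0 H
  atom 4: O, bond orders sum to 2 (valence 2) → 0 H
  atom 5: C, bond orders sum to 3 (valence 4) → 1 H
  atom 6: C, bond orders sum to 2 (valence 4) → 2 H
  atom 7: C, bond orders sum to 2 (valence 4) → 2 H
  atom 8: O, bond orders sum to 1 (valence 2) → 1 H
  atom 9: C, bond orders sum to 2 (valence 4) → 2 H
  atom 10: C, bond orders sum to 3 (valence 4) → 1 H
  atom 11: C, bond orders sum to 4 (valence 4) → 0 H
  atom 12: N, bond orders sum to 3 (valence 3) → 0 H
  atom 13: C, bond orders sum to 2 (valence 4) → 2 H
  atom 14: C, bond orders sum to 2 (valence 4) → 2 H
  atom 15: C, bond orders sum to 2 (valence 4) → 2 H
  atom 16: C, bond orders sum to 2 (valence 4) → 2 H
  atom 17: C, bond orders sum to 1 (valence 4) → 3 H
Totals → C:13, H:23, N:1, O:3.

C13H23NO3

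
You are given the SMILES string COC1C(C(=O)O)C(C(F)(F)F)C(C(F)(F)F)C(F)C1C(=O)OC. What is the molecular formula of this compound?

C12H13F7O5

Walk through each heavy atom and fill implicit hydrogens from standard valence (C 4, N 3, O 2, S 2, halogen 1):
  atom 1: C, bond orders sum to 1 (valence 4) → 3 H
  atom 2: O, bond orders sum to 2 (valence 2) → 0 H
  atom 3: C, bond orders sum to 3 (valence 4) → 1 H
  atom 4: C, bond orders sum to 3 (valence 4) → 1 H
  atom 5: C, bond orders sum to 4 (valence 4) → 0 H
  atom 6: O, bond orders sum to 2 (valence 2) → 0 H
  atom 7: O, bond orders sum to 1 (valence 2) → 1 H
  atom 8: C, bond orders sum to 3 (valence 4) → 1 H
  atom 9: C, bond orders sum to 4 (valence 4) → 0 H
  atom 10: F (halogen, monovalent) → 0 H
  atom 11: F (halogen, monovalent) → 0 H
  atom 12: F (halogen, monovalent) → 0 H
  atom 13: C, bond orders sum to 3 (valence 4) → 1 H
  atom 14: C, bond orders sum to 4 (valence 4) → 0 H
  atom 15: F (halogen, monovalent) → 0 H
  atom 16: F (halogen, monovalent) → 0 H
  atom 17: F (halogen, monovalent) → 0 H
  atom 18: C, bond orders sum to 3 (valence 4) → 1 H
  atom 19: F (halogen, monovalent) → 0 H
  atom 20: C, bond orders sum to 3 (valence 4) → 1 H
  atom 21: C, bond orders sum to 4 (valence 4) → 0 H
  atom 22: O, bond orders sum to 2 (valence 2) → 0 H
  atom 23: O, bond orders sum to 2 (valence 2) → 0 H
  atom 24: C, bond orders sum to 1 (valence 4) → 3 H
Totals → C:12, H:13, F:7, O:5.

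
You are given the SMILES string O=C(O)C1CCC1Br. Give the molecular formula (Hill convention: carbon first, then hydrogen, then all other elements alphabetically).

C5H7BrO2

Walk through each heavy atom and fill implicit hydrogens from standard valence (C 4, N 3, O 2, S 2, halogen 1):
  atom 1: O, bond orders sum to 2 (valence 2) → 0 H
  atom 2: C, bond orders sum to 4 (valence 4) → 0 H
  atom 3: O, bond orders sum to 1 (valence 2) → 1 H
  atom 4: C, bond orders sum to 3 (valence 4) → 1 H
  atom 5: C, bond orders sum to 2 (valence 4) → 2 H
  atom 6: C, bond orders sum to 2 (valence 4) → 2 H
  atom 7: C, bond orders sum to 3 (valence 4) → 1 H
  atom 8: Br (halogen, monovalent) → 0 H
Totals → C:5, H:7, Br:1, O:2.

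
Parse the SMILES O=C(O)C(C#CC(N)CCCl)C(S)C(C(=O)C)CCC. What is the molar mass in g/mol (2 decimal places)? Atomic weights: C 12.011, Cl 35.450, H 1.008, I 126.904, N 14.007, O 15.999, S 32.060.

319.84 g/mol

First, the molecular formula is C14H22ClNO3S (counting implicit H from valence).
  C: 14 × 12.011 = 168.154
  Cl: 1 × 35.450 = 35.450
  H: 22 × 1.008 = 22.176
  N: 1 × 14.007 = 14.007
  O: 3 × 15.999 = 47.997
  S: 1 × 32.060 = 32.060
Sum: 14×12.011 + 1×35.450 + 22×1.008 + 1×14.007 + 3×15.999 + 1×32.060 = 319.844 → 319.84 g/mol.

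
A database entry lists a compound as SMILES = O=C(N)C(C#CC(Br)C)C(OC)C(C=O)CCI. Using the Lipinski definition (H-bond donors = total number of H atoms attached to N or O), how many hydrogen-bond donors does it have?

Donors: find every N or O and count the H atoms it carries.
  atom 1 (O): bond orders sum to 2 → 0 H
  atom 3 (N): bond orders sum to 1 → 2 H
  atom 11 (O): bond orders sum to 2 → 0 H
  atom 15 (O): bond orders sum to 2 → 0 H
Lipinski HBD = 2.

2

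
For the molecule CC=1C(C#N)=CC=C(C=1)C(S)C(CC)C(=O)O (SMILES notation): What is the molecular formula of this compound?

C13H15NO2S

Walk through each heavy atom and fill implicit hydrogens from standard valence (C 4, N 3, O 2, S 2, halogen 1):
  atom 1: C, bond orders sum to 1 (valence 4) → 3 H
  atom 2: C, bond orders sum to 4 (valence 4) → 0 H
  atom 3: C, bond orders sum to 4 (valence 4) → 0 H
  atom 4: C, bond orders sum to 4 (valence 4) → 0 H
  atom 5: N, bond orders sum to 3 (valence 3) → 0 H
  atom 6: C, bond orders sum to 3 (valence 4) → 1 H
  atom 7: C, bond orders sum to 3 (valence 4) → 1 H
  atom 8: C, bond orders sum to 4 (valence 4) → 0 H
  atom 9: C, bond orders sum to 3 (valence 4) → 1 H
  atom 10: C, bond orders sum to 3 (valence 4) → 1 H
  atom 11: S, bond orders sum to 1 (valence 2) → 1 H
  atom 12: C, bond orders sum to 3 (valence 4) → 1 H
  atom 13: C, bond orders sum to 2 (valence 4) → 2 H
  atom 14: C, bond orders sum to 1 (valence 4) → 3 H
  atom 15: C, bond orders sum to 4 (valence 4) → 0 H
  atom 16: O, bond orders sum to 2 (valence 2) → 0 H
  atom 17: O, bond orders sum to 1 (valence 2) → 1 H
Totals → C:13, H:15, N:1, O:2, S:1.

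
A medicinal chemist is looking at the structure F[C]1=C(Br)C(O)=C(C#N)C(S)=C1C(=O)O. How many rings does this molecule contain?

In SMILES, each pair of matching ring-closure digits denotes one ring-closing bond; the number of such bonds equals the number of independent rings.
Ring-closure bonds here: 1.

1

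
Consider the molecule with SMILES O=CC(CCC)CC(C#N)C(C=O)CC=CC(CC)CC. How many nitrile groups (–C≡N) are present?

The nitrile motif appears at heavy-atom position 9 in the SMILES.
Other groups present: 2 aldehyde, 1 alkene.
Nitrile count: 1.

1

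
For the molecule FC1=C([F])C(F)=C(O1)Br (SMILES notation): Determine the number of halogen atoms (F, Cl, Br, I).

4

Halogen atoms appear at heavy-atom positions 1, 4, 6, 9 (1×Br, 3×F).
Halogen count: 4.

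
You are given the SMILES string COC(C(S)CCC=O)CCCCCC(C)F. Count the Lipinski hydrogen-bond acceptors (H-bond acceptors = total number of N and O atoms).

2

N atoms: 0; O atoms: 2.
Lipinski HBA = 0 + 2 = 2.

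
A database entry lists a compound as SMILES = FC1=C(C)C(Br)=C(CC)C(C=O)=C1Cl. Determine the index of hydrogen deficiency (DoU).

Degree of unsaturation = (number of rings) + (number of π bonds).
Ring closures in the SMILES: 1.
π bonds: 4 double bonds (each 1 DoU) → 4 DoU from unsaturation.
Total DoU = 1 + 4 = 5.

5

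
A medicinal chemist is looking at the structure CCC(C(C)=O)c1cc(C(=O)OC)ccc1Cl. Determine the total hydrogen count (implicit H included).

15

Walk through each heavy atom and fill implicit hydrogens from standard valence (C 4, N 3, O 2, S 2, halogen 1); for lowercase aromatic atoms, an aromatic c carries 1 H when it has two neighbours and 0 H with three, and aromatic n carries 0 H:
  atom 1: C, bond orders sum to 1 (valence 4) → 3 H
  atom 2: C, bond orders sum to 2 (valence 4) → 2 H
  atom 3: C, bond orders sum to 3 (valence 4) → 1 H
  atom 4: C, bond orders sum to 4 (valence 4) → 0 H
  atom 5: C, bond orders sum to 1 (valence 4) → 3 H
  atom 6: O, bond orders sum to 2 (valence 2) → 0 H
  atom 7: aromatic c, 3 neighbours → 0 H
  atom 8: aromatic c, 2 neighbours → 1 H
  atom 9: aromatic c, 3 neighbours → 0 H
  atom 10: C, bond orders sum to 4 (valence 4) → 0 H
  atom 11: O, bond orders sum to 2 (valence 2) → 0 H
  atom 12: O, bond orders sum to 2 (valence 2) → 0 H
  atom 13: C, bond orders sum to 1 (valence 4) → 3 H
  atom 14: aromatic c, 2 neighbours → 1 H
  atom 15: aromatic c, 2 neighbours → 1 H
  atom 16: aromatic c, 3 neighbours → 0 H
  atom 17: Cl (halogen, monovalent) → 0 H
Total hydrogens: 15.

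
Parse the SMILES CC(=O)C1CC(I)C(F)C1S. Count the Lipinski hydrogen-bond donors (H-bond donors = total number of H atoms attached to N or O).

0

Donors: find every N or O and count the H atoms it carries.
  atom 3 (O): bond orders sum to 2 → 0 H
Lipinski HBD = 0.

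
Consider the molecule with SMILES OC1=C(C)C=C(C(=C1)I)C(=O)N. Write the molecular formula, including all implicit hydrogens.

C8H8INO2

Walk through each heavy atom and fill implicit hydrogens from standard valence (C 4, N 3, O 2, S 2, halogen 1):
  atom 1: O, bond orders sum to 1 (valence 2) → 1 H
  atom 2: C, bond orders sum to 4 (valence 4) → 0 H
  atom 3: C, bond orders sum to 4 (valence 4) → 0 H
  atom 4: C, bond orders sum to 1 (valence 4) → 3 H
  atom 5: C, bond orders sum to 3 (valence 4) → 1 H
  atom 6: C, bond orders sum to 4 (valence 4) → 0 H
  atom 7: C, bond orders sum to 4 (valence 4) → 0 H
  atom 8: C, bond orders sum to 3 (valence 4) → 1 H
  atom 9: I (halogen, monovalent) → 0 H
  atom 10: C, bond orders sum to 4 (valence 4) → 0 H
  atom 11: O, bond orders sum to 2 (valence 2) → 0 H
  atom 12: N, bond orders sum to 1 (valence 3) → 2 H
Totals → C:8, H:8, I:1, N:1, O:2.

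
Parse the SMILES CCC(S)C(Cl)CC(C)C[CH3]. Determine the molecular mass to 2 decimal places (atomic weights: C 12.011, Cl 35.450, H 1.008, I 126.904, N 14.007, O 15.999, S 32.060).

First, the molecular formula is C9H19ClS (counting implicit H from valence).
  C: 9 × 12.011 = 108.099
  Cl: 1 × 35.450 = 35.450
  H: 19 × 1.008 = 19.152
  S: 1 × 32.060 = 32.060
Sum: 9×12.011 + 1×35.450 + 19×1.008 + 1×32.060 = 194.761 → 194.76 g/mol.

194.76 g/mol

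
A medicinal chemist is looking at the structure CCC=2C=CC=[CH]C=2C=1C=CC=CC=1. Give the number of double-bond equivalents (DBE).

8

Molecular formula: C14H14.
DoU = (2C + 2 + N − H − X) / 2, where X is the halogen count and O/S are ignored.
    = (2·14 + 2 + 0 − 14 − 0) / 2 = 16 / 2 = 8.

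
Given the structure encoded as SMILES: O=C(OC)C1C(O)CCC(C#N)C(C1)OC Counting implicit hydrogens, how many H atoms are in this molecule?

17

Walk through each heavy atom and fill implicit hydrogens from standard valence (C 4, N 3, O 2, S 2, halogen 1):
  atom 1: O, bond orders sum to 2 (valence 2) → 0 H
  atom 2: C, bond orders sum to 4 (valence 4) → 0 H
  atom 3: O, bond orders sum to 2 (valence 2) → 0 H
  atom 4: C, bond orders sum to 1 (valence 4) → 3 H
  atom 5: C, bond orders sum to 3 (valence 4) → 1 H
  atom 6: C, bond orders sum to 3 (valence 4) → 1 H
  atom 7: O, bond orders sum to 1 (valence 2) → 1 H
  atom 8: C, bond orders sum to 2 (valence 4) → 2 H
  atom 9: C, bond orders sum to 2 (valence 4) → 2 H
  atom 10: C, bond orders sum to 3 (valence 4) → 1 H
  atom 11: C, bond orders sum to 4 (valence 4) → 0 H
  atom 12: N, bond orders sum to 3 (valence 3) → 0 H
  atom 13: C, bond orders sum to 3 (valence 4) → 1 H
  atom 14: C, bond orders sum to 2 (valence 4) → 2 H
  atom 15: O, bond orders sum to 2 (valence 2) → 0 H
  atom 16: C, bond orders sum to 1 (valence 4) → 3 H
Total hydrogens: 17.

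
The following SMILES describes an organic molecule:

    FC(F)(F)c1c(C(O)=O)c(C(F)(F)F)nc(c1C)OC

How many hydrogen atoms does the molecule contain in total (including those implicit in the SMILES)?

7

Walk through each heavy atom and fill implicit hydrogens from standard valence (C 4, N 3, O 2, S 2, halogen 1); for lowercase aromatic atoms, an aromatic c carries 1 H when it has two neighbours and 0 H with three, and aromatic n carries 0 H:
  atom 1: F (halogen, monovalent) → 0 H
  atom 2: C, bond orders sum to 4 (valence 4) → 0 H
  atom 3: F (halogen, monovalent) → 0 H
  atom 4: F (halogen, monovalent) → 0 H
  atom 5: aromatic c, 3 neighbours → 0 H
  atom 6: aromatic c, 3 neighbours → 0 H
  atom 7: C, bond orders sum to 4 (valence 4) → 0 H
  atom 8: O, bond orders sum to 1 (valence 2) → 1 H
  atom 9: O, bond orders sum to 2 (valence 2) → 0 H
  atom 10: aromatic c, 3 neighbours → 0 H
  atom 11: C, bond orders sum to 4 (valence 4) → 0 H
  atom 12: F (halogen, monovalent) → 0 H
  atom 13: F (halogen, monovalent) → 0 H
  atom 14: F (halogen, monovalent) → 0 H
  atom 15: aromatic n, 2 neighbours → 0 H
  atom 16: aromatic c, 3 neighbours → 0 H
  atom 17: aromatic c, 3 neighbours → 0 H
  atom 18: C, bond orders sum to 1 (valence 4) → 3 H
  atom 19: O, bond orders sum to 2 (valence 2) → 0 H
  atom 20: C, bond orders sum to 1 (valence 4) → 3 H
Total hydrogens: 7.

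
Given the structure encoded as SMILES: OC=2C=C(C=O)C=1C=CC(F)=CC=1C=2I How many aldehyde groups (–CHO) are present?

1

The aldehyde motif appears at heavy-atom position 5 in the SMILES.
Other groups present: 1 hydroxyl.
Aldehyde count: 1.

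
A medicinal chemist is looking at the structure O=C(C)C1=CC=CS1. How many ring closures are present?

In SMILES, each pair of matching ring-closure digits denotes one ring-closing bond; the number of such bonds equals the number of independent rings.
Ring-closure bonds here: 1.

1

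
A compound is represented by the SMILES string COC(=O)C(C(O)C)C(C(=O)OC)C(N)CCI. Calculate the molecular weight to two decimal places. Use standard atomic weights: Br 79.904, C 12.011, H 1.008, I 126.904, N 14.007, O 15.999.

First, the molecular formula is C11H20INO5 (counting implicit H from valence).
  C: 11 × 12.011 = 132.121
  H: 20 × 1.008 = 20.160
  I: 1 × 126.904 = 126.904
  N: 1 × 14.007 = 14.007
  O: 5 × 15.999 = 79.995
Sum: 11×12.011 + 20×1.008 + 1×126.904 + 1×14.007 + 5×15.999 = 373.187 → 373.19 g/mol.

373.19 g/mol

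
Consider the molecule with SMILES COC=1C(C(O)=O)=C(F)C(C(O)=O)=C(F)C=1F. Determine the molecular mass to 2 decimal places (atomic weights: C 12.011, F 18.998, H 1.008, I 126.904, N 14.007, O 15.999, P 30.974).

First, the molecular formula is C9H5F3O5 (counting implicit H from valence).
  C: 9 × 12.011 = 108.099
  F: 3 × 18.998 = 56.994
  H: 5 × 1.008 = 5.040
  O: 5 × 15.999 = 79.995
Sum: 9×12.011 + 3×18.998 + 5×1.008 + 5×15.999 = 250.128 → 250.13 g/mol.

250.13 g/mol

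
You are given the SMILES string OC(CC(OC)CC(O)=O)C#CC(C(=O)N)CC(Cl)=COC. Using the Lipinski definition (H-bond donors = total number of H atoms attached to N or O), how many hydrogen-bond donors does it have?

4

Donors: find every N or O and count the H atoms it carries.
  atom 1 (O): bond orders sum to 1 → 1 H
  atom 5 (O): bond orders sum to 2 → 0 H
  atom 9 (O): bond orders sum to 1 → 1 H
  atom 10 (O): bond orders sum to 2 → 0 H
  atom 15 (O): bond orders sum to 2 → 0 H
  atom 16 (N): bond orders sum to 1 → 2 H
  atom 21 (O): bond orders sum to 2 → 0 H
Lipinski HBD = 4.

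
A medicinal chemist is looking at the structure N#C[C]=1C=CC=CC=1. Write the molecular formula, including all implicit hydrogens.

Walk through each heavy atom and fill implicit hydrogens from standard valence (C 4, N 3, O 2, S 2, halogen 1):
  atom 1: N, bond orders sum to 3 (valence 3) → 0 H
  atom 2: C, bond orders sum to 4 (valence 4) → 0 H
  atom 3: C with explicit H count 0
  atom 4: C, bond orders sum to 3 (valence 4) → 1 H
  atom 5: C, bond orders sum to 3 (valence 4) → 1 H
  atom 6: C, bond orders sum to 3 (valence 4) → 1 H
  atom 7: C, bond orders sum to 3 (valence 4) → 1 H
  atom 8: C, bond orders sum to 3 (valence 4) → 1 H
Totals → C:7, H:5, N:1.

C7H5N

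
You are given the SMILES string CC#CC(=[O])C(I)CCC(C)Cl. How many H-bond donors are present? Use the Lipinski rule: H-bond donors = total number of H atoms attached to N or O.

Donors: find every N or O and count the H atoms it carries.
  atom 5 (O): bond orders sum to 2 → 0 H
Lipinski HBD = 0.

0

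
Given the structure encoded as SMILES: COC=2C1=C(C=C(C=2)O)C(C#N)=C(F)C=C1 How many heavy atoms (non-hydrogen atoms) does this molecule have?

16

Every atom symbol written in the SMILES (organic subset) is one heavy atom; implicit H are not written.
Heavy atoms by element → C:12, F:1, N:1, O:2.
Total: 16.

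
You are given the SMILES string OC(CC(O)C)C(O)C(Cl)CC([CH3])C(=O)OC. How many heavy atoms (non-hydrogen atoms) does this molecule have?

Every atom symbol written in the SMILES (organic subset) is one heavy atom; implicit H are not written.
Heavy atoms by element → C:11, Cl:1, O:5.
Total: 17.

17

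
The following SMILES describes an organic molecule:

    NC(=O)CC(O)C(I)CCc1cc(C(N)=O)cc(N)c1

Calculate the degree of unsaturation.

Molecular formula: C13H18IN3O3.
DoU = (2C + 2 + N − H − X) / 2, where X is the halogen count and O/S are ignored.
    = (2·13 + 2 + 3 − 18 − 1) / 2 = 12 / 2 = 6.

6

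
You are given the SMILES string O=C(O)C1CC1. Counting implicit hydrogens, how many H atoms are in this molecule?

Walk through each heavy atom and fill implicit hydrogens from standard valence (C 4, N 3, O 2, S 2, halogen 1):
  atom 1: O, bond orders sum to 2 (valence 2) → 0 H
  atom 2: C, bond orders sum to 4 (valence 4) → 0 H
  atom 3: O, bond orders sum to 1 (valence 2) → 1 H
  atom 4: C, bond orders sum to 3 (valence 4) → 1 H
  atom 5: C, bond orders sum to 2 (valence 4) → 2 H
  atom 6: C, bond orders sum to 2 (valence 4) → 2 H
Total hydrogens: 6.

6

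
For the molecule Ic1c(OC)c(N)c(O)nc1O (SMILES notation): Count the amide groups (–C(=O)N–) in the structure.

0

Scan the SMILES for the amide motif — none present.
Groups that are present: 1 ether, 2 hydroxyl, 1 primary amine.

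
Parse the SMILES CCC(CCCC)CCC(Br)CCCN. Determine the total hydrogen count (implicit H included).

28

Walk through each heavy atom and fill implicit hydrogens from standard valence (C 4, N 3, O 2, S 2, halogen 1):
  atom 1: C, bond orders sum to 1 (valence 4) → 3 H
  atom 2: C, bond orders sum to 2 (valence 4) → 2 H
  atom 3: C, bond orders sum to 3 (valence 4) → 1 H
  atom 4: C, bond orders sum to 2 (valence 4) → 2 H
  atom 5: C, bond orders sum to 2 (valence 4) → 2 H
  atom 6: C, bond orders sum to 2 (valence 4) → 2 H
  atom 7: C, bond orders sum to 1 (valence 4) → 3 H
  atom 8: C, bond orders sum to 2 (valence 4) → 2 H
  atom 9: C, bond orders sum to 2 (valence 4) → 2 H
  atom 10: C, bond orders sum to 3 (valence 4) → 1 H
  atom 11: Br (halogen, monovalent) → 0 H
  atom 12: C, bond orders sum to 2 (valence 4) → 2 H
  atom 13: C, bond orders sum to 2 (valence 4) → 2 H
  atom 14: C, bond orders sum to 2 (valence 4) → 2 H
  atom 15: N, bond orders sum to 1 (valence 3) → 2 H
Total hydrogens: 28.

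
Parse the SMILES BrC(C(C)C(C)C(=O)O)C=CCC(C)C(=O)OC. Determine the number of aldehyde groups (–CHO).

0

Scan the SMILES for the aldehyde motif — none present.
Groups that are present: 1 alkene, 1 carboxylic acid, 1 ester.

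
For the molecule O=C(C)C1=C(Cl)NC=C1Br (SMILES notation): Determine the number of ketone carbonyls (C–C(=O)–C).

The ketone motif appears at heavy-atom position 2 in the SMILES.
Ketone count: 1.

1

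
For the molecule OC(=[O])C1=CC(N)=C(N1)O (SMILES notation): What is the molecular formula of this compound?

C5H6N2O3

Walk through each heavy atom and fill implicit hydrogens from standard valence (C 4, N 3, O 2, S 2, halogen 1):
  atom 1: O, bond orders sum to 1 (valence 2) → 1 H
  atom 2: C, bond orders sum to 4 (valence 4) → 0 H
  atom 3: O with explicit H count 0
  atom 4: C, bond orders sum to 4 (valence 4) → 0 H
  atom 5: C, bond orders sum to 3 (valence 4) → 1 H
  atom 6: C, bond orders sum to 4 (valence 4) → 0 H
  atom 7: N, bond orders sum to 1 (valence 3) → 2 H
  atom 8: C, bond orders sum to 4 (valence 4) → 0 H
  atom 9: N, bond orders sum to 2 (valence 3) → 1 H
  atom 10: O, bond orders sum to 1 (valence 2) → 1 H
Totals → C:5, H:6, N:2, O:3.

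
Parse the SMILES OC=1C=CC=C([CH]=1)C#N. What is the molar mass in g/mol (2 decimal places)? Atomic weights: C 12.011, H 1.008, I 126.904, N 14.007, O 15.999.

First, the molecular formula is C7H5NO (counting implicit H from valence).
  C: 7 × 12.011 = 84.077
  H: 5 × 1.008 = 5.040
  N: 1 × 14.007 = 14.007
  O: 1 × 15.999 = 15.999
Sum: 7×12.011 + 5×1.008 + 1×14.007 + 1×15.999 = 119.123 → 119.12 g/mol.

119.12 g/mol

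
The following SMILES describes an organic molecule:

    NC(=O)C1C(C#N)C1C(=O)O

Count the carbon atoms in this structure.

Count every carbon token in the SMILES (each C, including those in ring-closure positions and inside branches).
Carbon count: 6.

6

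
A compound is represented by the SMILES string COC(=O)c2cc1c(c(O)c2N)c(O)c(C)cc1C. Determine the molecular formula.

Walk through each heavy atom and fill implicit hydrogens from standard valence (C 4, N 3, O 2, S 2, halogen 1); for lowercase aromatic atoms, an aromatic c carries 1 H when it has two neighbours and 0 H with three, and aromatic n carries 0 H:
  atom 1: C, bond orders sum to 1 (valence 4) → 3 H
  atom 2: O, bond orders sum to 2 (valence 2) → 0 H
  atom 3: C, bond orders sum to 4 (valence 4) → 0 H
  atom 4: O, bond orders sum to 2 (valence 2) → 0 H
  atom 5: aromatic c, 3 neighbours → 0 H
  atom 6: aromatic c, 2 neighbours → 1 H
  atom 7: aromatic c, 3 neighbours → 0 H
  atom 8: aromatic c, 3 neighbours → 0 H
  atom 9: aromatic c, 3 neighbours → 0 H
  atom 10: O, bond orders sum to 1 (valence 2) → 1 H
  atom 11: aromatic c, 3 neighbours → 0 H
  atom 12: N, bond orders sum to 1 (valence 3) → 2 H
  atom 13: aromatic c, 3 neighbours → 0 H
  atom 14: O, bond orders sum to 1 (valence 2) → 1 H
  atom 15: aromatic c, 3 neighbours → 0 H
  atom 16: C, bond orders sum to 1 (valence 4) → 3 H
  atom 17: aromatic c, 2 neighbours → 1 H
  atom 18: aromatic c, 3 neighbours → 0 H
  atom 19: C, bond orders sum to 1 (valence 4) → 3 H
Totals → C:14, H:15, N:1, O:4.

C14H15NO4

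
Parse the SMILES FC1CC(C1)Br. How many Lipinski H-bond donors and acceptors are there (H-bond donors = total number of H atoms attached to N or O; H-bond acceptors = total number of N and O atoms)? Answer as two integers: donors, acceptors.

Donors: find every N or O and count the H atoms it carries.
  (no N or O atoms present)
Lipinski HBD = 0.
Acceptors: N atoms = 0, O atoms = 0 → HBA = 0.

0, 0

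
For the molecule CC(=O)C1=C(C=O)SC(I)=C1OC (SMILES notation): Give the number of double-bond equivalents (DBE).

5

Degree of unsaturation = (number of rings) + (number of π bonds).
Ring closures in the SMILES: 1.
π bonds: 4 double bonds (each 1 DoU) → 4 DoU from unsaturation.
Total DoU = 1 + 4 = 5.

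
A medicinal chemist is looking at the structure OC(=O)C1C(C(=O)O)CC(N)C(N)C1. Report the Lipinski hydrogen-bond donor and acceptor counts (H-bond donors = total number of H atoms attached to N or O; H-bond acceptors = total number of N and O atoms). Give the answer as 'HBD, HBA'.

Donors: find every N or O and count the H atoms it carries.
  atom 1 (O): bond orders sum to 1 → 1 H
  atom 3 (O): bond orders sum to 2 → 0 H
  atom 7 (O): bond orders sum to 2 → 0 H
  atom 8 (O): bond orders sum to 1 → 1 H
  atom 11 (N): bond orders sum to 1 → 2 H
  atom 13 (N): bond orders sum to 1 → 2 H
Lipinski HBD = 6.
Acceptors: N atoms = 2, O atoms = 4 → HBA = 6.

6, 6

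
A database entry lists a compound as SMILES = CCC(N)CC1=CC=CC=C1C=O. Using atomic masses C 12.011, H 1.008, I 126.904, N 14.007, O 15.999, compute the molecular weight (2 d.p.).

First, the molecular formula is C11H15NO (counting implicit H from valence).
  C: 11 × 12.011 = 132.121
  H: 15 × 1.008 = 15.120
  N: 1 × 14.007 = 14.007
  O: 1 × 15.999 = 15.999
Sum: 11×12.011 + 15×1.008 + 1×14.007 + 1×15.999 = 177.247 → 177.25 g/mol.

177.25 g/mol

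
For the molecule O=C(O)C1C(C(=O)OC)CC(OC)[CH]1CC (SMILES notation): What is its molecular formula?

C11H18O5

Walk through each heavy atom and fill implicit hydrogens from standard valence (C 4, N 3, O 2, S 2, halogen 1):
  atom 1: O, bond orders sum to 2 (valence 2) → 0 H
  atom 2: C, bond orders sum to 4 (valence 4) → 0 H
  atom 3: O, bond orders sum to 1 (valence 2) → 1 H
  atom 4: C, bond orders sum to 3 (valence 4) → 1 H
  atom 5: C, bond orders sum to 3 (valence 4) → 1 H
  atom 6: C, bond orders sum to 4 (valence 4) → 0 H
  atom 7: O, bond orders sum to 2 (valence 2) → 0 H
  atom 8: O, bond orders sum to 2 (valence 2) → 0 H
  atom 9: C, bond orders sum to 1 (valence 4) → 3 H
  atom 10: C, bond orders sum to 2 (valence 4) → 2 H
  atom 11: C, bond orders sum to 3 (valence 4) → 1 H
  atom 12: O, bond orders sum to 2 (valence 2) → 0 H
  atom 13: C, bond orders sum to 1 (valence 4) → 3 H
  atom 14: C with explicit H count 1
  atom 15: C, bond orders sum to 2 (valence 4) → 2 H
  atom 16: C, bond orders sum to 1 (valence 4) → 3 H
Totals → C:11, H:18, O:5.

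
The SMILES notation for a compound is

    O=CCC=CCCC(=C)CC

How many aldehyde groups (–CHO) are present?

The aldehyde motif appears at heavy-atom position 2 in the SMILES.
Other groups present: 2 alkene.
Aldehyde count: 1.

1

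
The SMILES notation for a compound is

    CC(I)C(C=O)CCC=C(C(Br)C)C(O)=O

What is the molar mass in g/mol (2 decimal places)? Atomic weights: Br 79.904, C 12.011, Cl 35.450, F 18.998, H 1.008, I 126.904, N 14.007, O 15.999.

403.05 g/mol

First, the molecular formula is C11H16BrIO3 (counting implicit H from valence).
  Br: 1 × 79.904 = 79.904
  C: 11 × 12.011 = 132.121
  H: 16 × 1.008 = 16.128
  I: 1 × 126.904 = 126.904
  O: 3 × 15.999 = 47.997
Sum: 1×79.904 + 11×12.011 + 16×1.008 + 1×126.904 + 3×15.999 = 403.054 → 403.05 g/mol.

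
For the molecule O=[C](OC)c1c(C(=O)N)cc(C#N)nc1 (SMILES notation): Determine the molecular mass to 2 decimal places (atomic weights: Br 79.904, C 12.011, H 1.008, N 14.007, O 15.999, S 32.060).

First, the molecular formula is C9H7N3O3 (counting implicit H from valence).
  C: 9 × 12.011 = 108.099
  H: 7 × 1.008 = 7.056
  N: 3 × 14.007 = 42.021
  O: 3 × 15.999 = 47.997
Sum: 9×12.011 + 7×1.008 + 3×14.007 + 3×15.999 = 205.173 → 205.17 g/mol.

205.17 g/mol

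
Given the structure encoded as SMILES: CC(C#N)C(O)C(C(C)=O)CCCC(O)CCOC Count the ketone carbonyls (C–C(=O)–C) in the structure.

1

The ketone motif appears at heavy-atom position 8 in the SMILES.
Other groups present: 1 ether, 2 hydroxyl, 1 nitrile.
Ketone count: 1.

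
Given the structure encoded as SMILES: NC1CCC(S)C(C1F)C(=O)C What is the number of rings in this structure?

In SMILES, each pair of matching ring-closure digits denotes one ring-closing bond; the number of such bonds equals the number of independent rings.
Ring-closure bonds here: 1.

1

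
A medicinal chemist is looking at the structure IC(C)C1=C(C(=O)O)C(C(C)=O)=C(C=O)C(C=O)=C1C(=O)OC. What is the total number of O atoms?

Scan the SMILES for O atoms (remember two-letter symbols like Cl and Br are single atoms).
Oxygen count: 7.

7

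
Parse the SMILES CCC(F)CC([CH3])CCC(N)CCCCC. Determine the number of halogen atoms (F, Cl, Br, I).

1

Halogen atoms appear at heavy-atom position 4 (1×F).
Other groups present: 1 primary amine.
Halogen count: 1.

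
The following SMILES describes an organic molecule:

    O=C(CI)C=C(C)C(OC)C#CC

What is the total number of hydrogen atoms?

13

Walk through each heavy atom and fill implicit hydrogens from standard valence (C 4, N 3, O 2, S 2, halogen 1):
  atom 1: O, bond orders sum to 2 (valence 2) → 0 H
  atom 2: C, bond orders sum to 4 (valence 4) → 0 H
  atom 3: C, bond orders sum to 2 (valence 4) → 2 H
  atom 4: I (halogen, monovalent) → 0 H
  atom 5: C, bond orders sum to 3 (valence 4) → 1 H
  atom 6: C, bond orders sum to 4 (valence 4) → 0 H
  atom 7: C, bond orders sum to 1 (valence 4) → 3 H
  atom 8: C, bond orders sum to 3 (valence 4) → 1 H
  atom 9: O, bond orders sum to 2 (valence 2) → 0 H
  atom 10: C, bond orders sum to 1 (valence 4) → 3 H
  atom 11: C, bond orders sum to 4 (valence 4) → 0 H
  atom 12: C, bond orders sum to 4 (valence 4) → 0 H
  atom 13: C, bond orders sum to 1 (valence 4) → 3 H
Total hydrogens: 13.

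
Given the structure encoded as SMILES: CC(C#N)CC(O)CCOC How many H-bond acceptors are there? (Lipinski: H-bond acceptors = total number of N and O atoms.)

N atoms: 1; O atoms: 2.
Lipinski HBA = 1 + 2 = 3.

3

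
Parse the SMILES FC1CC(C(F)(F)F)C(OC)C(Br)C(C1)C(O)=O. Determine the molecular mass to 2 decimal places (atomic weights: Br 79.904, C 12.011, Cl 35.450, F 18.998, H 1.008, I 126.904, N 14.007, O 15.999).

First, the molecular formula is C10H13BrF4O3 (counting implicit H from valence).
  Br: 1 × 79.904 = 79.904
  C: 10 × 12.011 = 120.110
  F: 4 × 18.998 = 75.992
  H: 13 × 1.008 = 13.104
  O: 3 × 15.999 = 47.997
Sum: 1×79.904 + 10×12.011 + 4×18.998 + 13×1.008 + 3×15.999 = 337.107 → 337.11 g/mol.

337.11 g/mol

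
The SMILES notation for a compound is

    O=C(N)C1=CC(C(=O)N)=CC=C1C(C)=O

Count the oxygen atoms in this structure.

3

Scan the SMILES for O atoms (remember two-letter symbols like Cl and Br are single atoms).
Oxygen count: 3.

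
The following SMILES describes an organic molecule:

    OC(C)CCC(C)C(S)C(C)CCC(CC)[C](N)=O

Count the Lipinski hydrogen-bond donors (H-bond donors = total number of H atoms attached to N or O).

Donors: find every N or O and count the H atoms it carries.
  atom 1 (O): bond orders sum to 1 → 1 H
  atom 18 (N): bond orders sum to 1 → 2 H
  atom 19 (O): bond orders sum to 2 → 0 H
Lipinski HBD = 3.

3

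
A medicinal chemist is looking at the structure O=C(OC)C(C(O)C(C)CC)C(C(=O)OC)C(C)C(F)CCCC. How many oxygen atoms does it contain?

5

Scan the SMILES for O atoms (remember two-letter symbols like Cl and Br are single atoms).
Oxygen count: 5.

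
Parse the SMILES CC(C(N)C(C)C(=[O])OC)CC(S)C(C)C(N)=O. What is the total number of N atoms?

2

Scan the SMILES for N atoms (remember two-letter symbols like Cl and Br are single atoms).
Nitrogen count: 2.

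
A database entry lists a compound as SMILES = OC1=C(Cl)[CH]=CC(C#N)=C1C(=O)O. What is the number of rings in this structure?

1

In SMILES, each pair of matching ring-closure digits denotes one ring-closing bond; the number of such bonds equals the number of independent rings.
Ring-closure bonds here: 1.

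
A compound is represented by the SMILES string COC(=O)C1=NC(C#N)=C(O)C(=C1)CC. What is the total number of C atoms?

10

Count every carbon token in the SMILES (each C, including those in ring-closure positions and inside branches).
Carbon count: 10.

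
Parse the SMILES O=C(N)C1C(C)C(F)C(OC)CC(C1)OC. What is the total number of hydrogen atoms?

Walk through each heavy atom and fill implicit hydrogens from standard valence (C 4, N 3, O 2, S 2, halogen 1):
  atom 1: O, bond orders sum to 2 (valence 2) → 0 H
  atom 2: C, bond orders sum to 4 (valence 4) → 0 H
  atom 3: N, bond orders sum to 1 (valence 3) → 2 H
  atom 4: C, bond orders sum to 3 (valence 4) → 1 H
  atom 5: C, bond orders sum to 3 (valence 4) → 1 H
  atom 6: C, bond orders sum to 1 (valence 4) → 3 H
  atom 7: C, bond orders sum to 3 (valence 4) → 1 H
  atom 8: F (halogen, monovalent) → 0 H
  atom 9: C, bond orders sum to 3 (valence 4) → 1 H
  atom 10: O, bond orders sum to 2 (valence 2) → 0 H
  atom 11: C, bond orders sum to 1 (valence 4) → 3 H
  atom 12: C, bond orders sum to 2 (valence 4) → 2 H
  atom 13: C, bond orders sum to 3 (valence 4) → 1 H
  atom 14: C, bond orders sum to 2 (valence 4) → 2 H
  atom 15: O, bond orders sum to 2 (valence 2) → 0 H
  atom 16: C, bond orders sum to 1 (valence 4) → 3 H
Total hydrogens: 20.

20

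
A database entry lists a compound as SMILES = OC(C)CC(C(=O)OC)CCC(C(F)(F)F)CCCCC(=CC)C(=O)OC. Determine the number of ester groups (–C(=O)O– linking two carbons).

2

The ester motif appears at heavy-atom positions 6, 24 in the SMILES.
Other groups present: 1 alkene, 1 hydroxyl.
Ester count: 2.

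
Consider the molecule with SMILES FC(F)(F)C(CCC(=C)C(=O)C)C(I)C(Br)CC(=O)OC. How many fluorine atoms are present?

Scan the SMILES for F atoms (remember two-letter symbols like Cl and Br are single atoms).
Fluorine count: 3.

3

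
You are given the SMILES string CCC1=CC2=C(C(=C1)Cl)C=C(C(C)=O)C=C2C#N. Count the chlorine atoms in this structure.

Scan the SMILES for Cl atoms (remember two-letter symbols like Cl and Br are single atoms).
Chlorine count: 1.

1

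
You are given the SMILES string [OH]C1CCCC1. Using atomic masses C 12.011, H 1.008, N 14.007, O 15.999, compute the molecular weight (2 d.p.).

First, the molecular formula is C5H10O (counting implicit H from valence).
  C: 5 × 12.011 = 60.055
  H: 10 × 1.008 = 10.080
  O: 1 × 15.999 = 15.999
Sum: 5×12.011 + 10×1.008 + 1×15.999 = 86.134 → 86.13 g/mol.

86.13 g/mol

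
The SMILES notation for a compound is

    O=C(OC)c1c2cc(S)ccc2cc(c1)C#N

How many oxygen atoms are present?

2

Scan the SMILES for O atoms (remember two-letter symbols like Cl and Br are single atoms).
Oxygen count: 2.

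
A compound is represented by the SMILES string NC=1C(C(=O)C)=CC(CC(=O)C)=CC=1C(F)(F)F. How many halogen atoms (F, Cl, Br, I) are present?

Halogen atoms appear at heavy-atom positions 16, 17, 18 (3×F).
Other groups present: 2 ketone, 1 primary amine.
Halogen count: 3.

3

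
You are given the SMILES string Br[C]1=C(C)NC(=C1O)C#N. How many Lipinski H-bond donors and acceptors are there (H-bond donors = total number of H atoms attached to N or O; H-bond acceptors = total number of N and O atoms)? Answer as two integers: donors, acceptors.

2, 3

Donors: find every N or O and count the H atoms it carries.
  atom 5 (N): bond orders sum to 2 → 1 H
  atom 8 (O): bond orders sum to 1 → 1 H
  atom 10 (N): bond orders sum to 3 → 0 H
Lipinski HBD = 2.
Acceptors: N atoms = 2, O atoms = 1 → HBA = 3.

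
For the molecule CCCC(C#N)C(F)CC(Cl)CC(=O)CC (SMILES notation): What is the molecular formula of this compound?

C12H19ClFNO

Walk through each heavy atom and fill implicit hydrogens from standard valence (C 4, N 3, O 2, S 2, halogen 1):
  atom 1: C, bond orders sum to 1 (valence 4) → 3 H
  atom 2: C, bond orders sum to 2 (valence 4) → 2 H
  atom 3: C, bond orders sum to 2 (valence 4) → 2 H
  atom 4: C, bond orders sum to 3 (valence 4) → 1 H
  atom 5: C, bond orders sum to 4 (valence 4) → 0 H
  atom 6: N, bond orders sum to 3 (valence 3) → 0 H
  atom 7: C, bond orders sum to 3 (valence 4) → 1 H
  atom 8: F (halogen, monovalent) → 0 H
  atom 9: C, bond orders sum to 2 (valence 4) → 2 H
  atom 10: C, bond orders sum to 3 (valence 4) → 1 H
  atom 11: Cl (halogen, monovalent) → 0 H
  atom 12: C, bond orders sum to 2 (valence 4) → 2 H
  atom 13: C, bond orders sum to 4 (valence 4) → 0 H
  atom 14: O, bond orders sum to 2 (valence 2) → 0 H
  atom 15: C, bond orders sum to 2 (valence 4) → 2 H
  atom 16: C, bond orders sum to 1 (valence 4) → 3 H
Totals → C:12, H:19, Cl:1, F:1, N:1, O:1.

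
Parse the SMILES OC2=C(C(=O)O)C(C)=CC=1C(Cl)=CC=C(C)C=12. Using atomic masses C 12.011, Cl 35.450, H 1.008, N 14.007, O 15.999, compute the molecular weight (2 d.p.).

250.68 g/mol

First, the molecular formula is C13H11ClO3 (counting implicit H from valence).
  C: 13 × 12.011 = 156.143
  Cl: 1 × 35.450 = 35.450
  H: 11 × 1.008 = 11.088
  O: 3 × 15.999 = 47.997
Sum: 13×12.011 + 1×35.450 + 11×1.008 + 3×15.999 = 250.678 → 250.68 g/mol.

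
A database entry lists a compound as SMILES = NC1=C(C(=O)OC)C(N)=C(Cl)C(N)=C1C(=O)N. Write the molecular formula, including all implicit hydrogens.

Walk through each heavy atom and fill implicit hydrogens from standard valence (C 4, N 3, O 2, S 2, halogen 1):
  atom 1: N, bond orders sum to 1 (valence 3) → 2 H
  atom 2: C, bond orders sum to 4 (valence 4) → 0 H
  atom 3: C, bond orders sum to 4 (valence 4) → 0 H
  atom 4: C, bond orders sum to 4 (valence 4) → 0 H
  atom 5: O, bond orders sum to 2 (valence 2) → 0 H
  atom 6: O, bond orders sum to 2 (valence 2) → 0 H
  atom 7: C, bond orders sum to 1 (valence 4) → 3 H
  atom 8: C, bond orders sum to 4 (valence 4) → 0 H
  atom 9: N, bond orders sum to 1 (valence 3) → 2 H
  atom 10: C, bond orders sum to 4 (valence 4) → 0 H
  atom 11: Cl (halogen, monovalent) → 0 H
  atom 12: C, bond orders sum to 4 (valence 4) → 0 H
  atom 13: N, bond orders sum to 1 (valence 3) → 2 H
  atom 14: C, bond orders sum to 4 (valence 4) → 0 H
  atom 15: C, bond orders sum to 4 (valence 4) → 0 H
  atom 16: O, bond orders sum to 2 (valence 2) → 0 H
  atom 17: N, bond orders sum to 1 (valence 3) → 2 H
Totals → C:9, H:11, Cl:1, N:4, O:3.
In Hill order: C9H11ClN4O3.

C9H11ClN4O3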